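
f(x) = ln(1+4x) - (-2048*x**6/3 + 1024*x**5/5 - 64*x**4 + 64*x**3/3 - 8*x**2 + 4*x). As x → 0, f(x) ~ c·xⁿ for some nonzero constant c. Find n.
7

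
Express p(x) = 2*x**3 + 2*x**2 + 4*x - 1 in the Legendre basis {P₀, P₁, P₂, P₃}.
(-1/3)P₀ + (26/5)P₁ + (4/3)P₂ + (4/5)P₃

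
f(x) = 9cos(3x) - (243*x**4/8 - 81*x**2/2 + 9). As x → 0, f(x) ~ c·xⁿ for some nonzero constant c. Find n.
6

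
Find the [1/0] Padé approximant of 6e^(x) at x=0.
6*x + 6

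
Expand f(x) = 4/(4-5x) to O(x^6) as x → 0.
1 + 5*x/4 + 25*x**2/16 + 125*x**3/64 + 625*x**4/256 + 3125*x**5/1024 + O(x**6)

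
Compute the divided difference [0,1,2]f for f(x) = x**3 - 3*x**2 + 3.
0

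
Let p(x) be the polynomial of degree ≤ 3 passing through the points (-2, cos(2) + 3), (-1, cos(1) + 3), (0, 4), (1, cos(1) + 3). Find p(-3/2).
5*cos(2)/16 + cos(1) + 43/16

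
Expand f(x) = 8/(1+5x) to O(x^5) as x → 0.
8 - 40*x + 200*x**2 - 1000*x**3 + 5000*x**4 + O(x**5)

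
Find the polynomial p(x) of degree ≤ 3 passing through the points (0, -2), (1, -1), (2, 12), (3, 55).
3*x**3 - 3*x**2 + x - 2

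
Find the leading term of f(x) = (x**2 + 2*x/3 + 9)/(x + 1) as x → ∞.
x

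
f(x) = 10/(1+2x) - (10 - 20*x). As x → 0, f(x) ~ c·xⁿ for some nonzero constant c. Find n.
2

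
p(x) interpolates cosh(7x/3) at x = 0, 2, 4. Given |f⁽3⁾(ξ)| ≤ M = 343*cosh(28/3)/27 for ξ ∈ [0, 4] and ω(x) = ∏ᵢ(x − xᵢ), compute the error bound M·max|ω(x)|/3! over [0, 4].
2744*sqrt(3)*cosh(28/3)/729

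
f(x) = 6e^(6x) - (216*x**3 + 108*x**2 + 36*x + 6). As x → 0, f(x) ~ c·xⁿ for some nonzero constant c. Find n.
4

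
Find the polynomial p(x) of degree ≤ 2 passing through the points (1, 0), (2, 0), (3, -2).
-x**2 + 3*x - 2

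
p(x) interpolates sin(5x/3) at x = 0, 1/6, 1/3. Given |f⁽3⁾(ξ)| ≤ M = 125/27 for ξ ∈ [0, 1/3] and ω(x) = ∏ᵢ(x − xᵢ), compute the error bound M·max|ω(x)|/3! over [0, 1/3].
125*sqrt(3)/157464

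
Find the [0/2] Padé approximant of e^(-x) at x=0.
1/(x**2/2 + x + 1)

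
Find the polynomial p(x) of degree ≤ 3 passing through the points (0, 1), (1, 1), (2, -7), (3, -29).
-x**3 - x**2 + 2*x + 1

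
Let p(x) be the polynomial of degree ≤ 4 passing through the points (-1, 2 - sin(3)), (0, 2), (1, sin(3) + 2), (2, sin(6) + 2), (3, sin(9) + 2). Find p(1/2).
3*sin(9)/128 - 5*sin(6)/32 + 95*sin(3)/128 + 2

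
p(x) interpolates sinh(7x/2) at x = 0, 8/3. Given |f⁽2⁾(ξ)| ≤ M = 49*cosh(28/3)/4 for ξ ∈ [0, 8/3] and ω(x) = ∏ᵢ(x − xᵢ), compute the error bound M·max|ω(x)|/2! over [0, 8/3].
98*cosh(28/3)/9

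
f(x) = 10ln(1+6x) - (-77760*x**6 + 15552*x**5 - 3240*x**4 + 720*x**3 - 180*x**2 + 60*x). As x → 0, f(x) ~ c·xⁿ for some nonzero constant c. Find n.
7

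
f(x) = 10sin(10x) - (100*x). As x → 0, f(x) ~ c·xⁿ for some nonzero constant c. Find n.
3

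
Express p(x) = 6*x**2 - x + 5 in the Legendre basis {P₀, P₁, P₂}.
(7)P₀ - P₁ + (4)P₂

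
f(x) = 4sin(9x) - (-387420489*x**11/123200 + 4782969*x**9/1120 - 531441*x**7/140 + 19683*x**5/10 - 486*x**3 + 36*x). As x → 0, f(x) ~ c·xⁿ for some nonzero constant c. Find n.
13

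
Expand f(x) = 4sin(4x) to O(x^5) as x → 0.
16*x - 128*x**3/3 + O(x**5)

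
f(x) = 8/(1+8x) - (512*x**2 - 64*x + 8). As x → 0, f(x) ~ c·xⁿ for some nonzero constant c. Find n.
3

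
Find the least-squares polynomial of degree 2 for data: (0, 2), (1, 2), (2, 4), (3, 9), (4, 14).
13/7 + (-43/70)x + (13/14)x²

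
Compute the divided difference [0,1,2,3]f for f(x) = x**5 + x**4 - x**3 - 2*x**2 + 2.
30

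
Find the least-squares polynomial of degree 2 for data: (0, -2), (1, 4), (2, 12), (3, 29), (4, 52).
-51/35 + (71/70)x + (43/14)x²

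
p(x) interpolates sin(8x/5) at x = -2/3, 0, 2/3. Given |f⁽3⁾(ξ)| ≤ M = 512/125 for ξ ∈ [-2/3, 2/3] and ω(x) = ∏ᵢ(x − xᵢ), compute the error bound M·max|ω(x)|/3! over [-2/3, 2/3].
4096*sqrt(3)/91125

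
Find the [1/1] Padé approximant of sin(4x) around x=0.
4*x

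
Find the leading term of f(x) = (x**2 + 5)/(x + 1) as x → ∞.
x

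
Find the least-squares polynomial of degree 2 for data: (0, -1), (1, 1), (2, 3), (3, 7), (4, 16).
-18/35 + (-4/7)x + (8/7)x²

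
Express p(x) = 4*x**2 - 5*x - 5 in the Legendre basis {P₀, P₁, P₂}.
(-11/3)P₀ + (-5)P₁ + (8/3)P₂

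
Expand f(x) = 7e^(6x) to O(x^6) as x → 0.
7 + 42*x + 126*x**2 + 252*x**3 + 378*x**4 + 2268*x**5/5 + O(x**6)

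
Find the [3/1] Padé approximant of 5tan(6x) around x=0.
360*x**3 + 30*x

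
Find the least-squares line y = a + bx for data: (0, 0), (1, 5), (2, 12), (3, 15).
a = 1/5, b = 26/5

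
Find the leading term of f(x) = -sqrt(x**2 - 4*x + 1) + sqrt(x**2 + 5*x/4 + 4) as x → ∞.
21/8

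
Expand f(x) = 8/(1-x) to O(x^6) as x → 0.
8 + 8*x + 8*x**2 + 8*x**3 + 8*x**4 + 8*x**5 + O(x**6)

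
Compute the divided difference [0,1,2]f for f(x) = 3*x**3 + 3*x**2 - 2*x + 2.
12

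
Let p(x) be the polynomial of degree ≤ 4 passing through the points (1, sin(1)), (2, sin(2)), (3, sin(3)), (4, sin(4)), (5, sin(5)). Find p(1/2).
-105*sin(2)/32 + 35*sin(5)/128 + 189*sin(3)/64 - 45*sin(4)/32 + 315*sin(1)/128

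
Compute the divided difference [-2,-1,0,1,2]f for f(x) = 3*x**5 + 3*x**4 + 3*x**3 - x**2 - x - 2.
3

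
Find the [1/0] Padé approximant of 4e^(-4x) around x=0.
4 - 16*x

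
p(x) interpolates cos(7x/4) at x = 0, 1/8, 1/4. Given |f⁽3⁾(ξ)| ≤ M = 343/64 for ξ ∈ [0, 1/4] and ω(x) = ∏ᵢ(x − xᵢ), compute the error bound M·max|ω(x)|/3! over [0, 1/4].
343*sqrt(3)/884736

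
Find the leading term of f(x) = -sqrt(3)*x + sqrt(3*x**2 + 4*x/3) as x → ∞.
2*sqrt(3)/9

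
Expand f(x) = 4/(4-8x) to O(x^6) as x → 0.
1 + 2*x + 4*x**2 + 8*x**3 + 16*x**4 + 32*x**5 + O(x**6)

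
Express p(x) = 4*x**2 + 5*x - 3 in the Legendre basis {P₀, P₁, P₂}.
(-5/3)P₀ + (5)P₁ + (8/3)P₂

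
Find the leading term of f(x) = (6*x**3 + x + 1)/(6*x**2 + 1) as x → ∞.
x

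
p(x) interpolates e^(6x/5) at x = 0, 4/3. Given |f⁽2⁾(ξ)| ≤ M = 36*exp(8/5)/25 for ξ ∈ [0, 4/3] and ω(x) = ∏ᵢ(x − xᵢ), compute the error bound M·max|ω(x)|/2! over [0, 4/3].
8*exp(8/5)/25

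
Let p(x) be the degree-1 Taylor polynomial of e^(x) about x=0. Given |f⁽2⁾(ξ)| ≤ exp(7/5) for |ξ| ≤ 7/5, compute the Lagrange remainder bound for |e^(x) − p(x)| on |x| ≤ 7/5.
49*exp(7/5)/50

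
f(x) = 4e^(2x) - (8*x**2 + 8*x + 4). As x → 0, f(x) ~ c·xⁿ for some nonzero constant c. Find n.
3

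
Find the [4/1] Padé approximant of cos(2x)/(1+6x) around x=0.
(2*x**4/3 - 2*x**2 + 1)/(6*x + 1)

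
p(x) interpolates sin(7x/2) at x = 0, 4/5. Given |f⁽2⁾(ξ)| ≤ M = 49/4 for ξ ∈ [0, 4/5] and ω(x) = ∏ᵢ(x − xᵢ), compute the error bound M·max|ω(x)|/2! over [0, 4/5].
49/50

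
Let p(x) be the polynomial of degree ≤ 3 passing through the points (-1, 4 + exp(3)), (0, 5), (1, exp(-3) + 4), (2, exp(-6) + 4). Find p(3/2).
(5 + 15*exp(3) + (exp(3) + 59)*exp(6))*exp(-6)/16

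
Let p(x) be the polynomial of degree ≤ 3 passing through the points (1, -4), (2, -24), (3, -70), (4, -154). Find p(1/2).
0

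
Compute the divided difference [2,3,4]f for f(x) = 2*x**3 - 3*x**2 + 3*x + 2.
15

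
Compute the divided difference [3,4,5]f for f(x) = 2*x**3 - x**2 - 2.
23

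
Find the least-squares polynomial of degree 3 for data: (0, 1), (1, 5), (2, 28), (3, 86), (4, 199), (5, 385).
19/21 + (29/18)x + (-5/21)x² + (55/18)x³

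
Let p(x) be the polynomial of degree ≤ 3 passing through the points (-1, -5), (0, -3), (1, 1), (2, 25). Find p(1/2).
-19/8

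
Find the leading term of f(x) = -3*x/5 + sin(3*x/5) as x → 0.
-9*x**3/250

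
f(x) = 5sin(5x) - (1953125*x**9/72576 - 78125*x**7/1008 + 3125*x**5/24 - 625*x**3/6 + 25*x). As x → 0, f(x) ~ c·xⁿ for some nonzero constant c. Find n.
11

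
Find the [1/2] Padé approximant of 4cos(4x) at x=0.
4/(8*x**2 + 1)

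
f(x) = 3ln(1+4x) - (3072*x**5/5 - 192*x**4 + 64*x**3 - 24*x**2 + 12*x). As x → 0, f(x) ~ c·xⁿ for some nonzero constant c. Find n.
6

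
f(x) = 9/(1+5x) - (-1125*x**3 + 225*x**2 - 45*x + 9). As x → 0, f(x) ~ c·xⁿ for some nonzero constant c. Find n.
4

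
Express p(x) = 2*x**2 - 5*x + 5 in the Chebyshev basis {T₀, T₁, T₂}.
(6)T₀ + (-5)T₁ + T₂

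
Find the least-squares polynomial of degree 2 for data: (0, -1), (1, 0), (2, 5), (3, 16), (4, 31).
-33/35 + (-12/7)x + (17/7)x²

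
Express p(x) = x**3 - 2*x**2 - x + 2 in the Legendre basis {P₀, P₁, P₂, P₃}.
(4/3)P₀ + (-2/5)P₁ + (-4/3)P₂ + (2/5)P₃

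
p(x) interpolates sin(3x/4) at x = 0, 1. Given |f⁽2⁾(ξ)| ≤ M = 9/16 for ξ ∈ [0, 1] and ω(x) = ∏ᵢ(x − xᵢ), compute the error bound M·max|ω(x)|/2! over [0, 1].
9/128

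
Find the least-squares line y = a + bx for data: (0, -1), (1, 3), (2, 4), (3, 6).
a = -3/10, b = 11/5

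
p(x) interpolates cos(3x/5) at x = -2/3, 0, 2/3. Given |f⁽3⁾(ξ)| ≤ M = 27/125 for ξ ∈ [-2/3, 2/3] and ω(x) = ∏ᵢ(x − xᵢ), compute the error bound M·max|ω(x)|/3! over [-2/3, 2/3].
8*sqrt(3)/3375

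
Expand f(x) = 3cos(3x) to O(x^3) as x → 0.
3 - 27*x**2/2 + O(x**3)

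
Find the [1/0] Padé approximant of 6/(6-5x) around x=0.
5*x/6 + 1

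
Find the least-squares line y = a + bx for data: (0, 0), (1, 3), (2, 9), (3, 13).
a = -1/2, b = 9/2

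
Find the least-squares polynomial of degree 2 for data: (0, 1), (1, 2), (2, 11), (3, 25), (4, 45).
26/35 + (-83/70)x + (43/14)x²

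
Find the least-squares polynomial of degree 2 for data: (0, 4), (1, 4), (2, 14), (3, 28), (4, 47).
17/5 - x + (3)x²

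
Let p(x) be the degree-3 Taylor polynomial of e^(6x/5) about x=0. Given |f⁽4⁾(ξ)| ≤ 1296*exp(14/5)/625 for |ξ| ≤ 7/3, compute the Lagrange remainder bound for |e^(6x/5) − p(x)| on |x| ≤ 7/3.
4802*exp(14/5)/1875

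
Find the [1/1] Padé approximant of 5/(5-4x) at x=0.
1/(1 - 4*x/5)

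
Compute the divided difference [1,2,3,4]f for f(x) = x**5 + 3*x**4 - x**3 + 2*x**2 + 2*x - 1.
94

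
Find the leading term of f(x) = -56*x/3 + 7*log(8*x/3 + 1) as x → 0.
-224*x**2/9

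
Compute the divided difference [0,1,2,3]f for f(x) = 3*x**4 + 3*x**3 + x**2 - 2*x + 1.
21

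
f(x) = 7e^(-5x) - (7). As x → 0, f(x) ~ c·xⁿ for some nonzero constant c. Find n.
1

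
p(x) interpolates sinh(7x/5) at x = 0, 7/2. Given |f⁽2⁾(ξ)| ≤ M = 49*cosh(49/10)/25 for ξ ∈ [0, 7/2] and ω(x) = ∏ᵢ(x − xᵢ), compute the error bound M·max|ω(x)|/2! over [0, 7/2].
2401*cosh(49/10)/800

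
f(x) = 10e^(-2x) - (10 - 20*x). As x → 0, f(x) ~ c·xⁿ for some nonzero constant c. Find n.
2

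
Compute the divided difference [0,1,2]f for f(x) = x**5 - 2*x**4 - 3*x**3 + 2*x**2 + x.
-6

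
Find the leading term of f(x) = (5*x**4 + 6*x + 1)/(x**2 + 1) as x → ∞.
5*x**2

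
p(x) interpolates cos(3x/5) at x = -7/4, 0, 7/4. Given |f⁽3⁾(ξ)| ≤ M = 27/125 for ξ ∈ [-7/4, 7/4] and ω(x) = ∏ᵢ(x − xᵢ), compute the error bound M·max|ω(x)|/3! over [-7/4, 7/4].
343*sqrt(3)/8000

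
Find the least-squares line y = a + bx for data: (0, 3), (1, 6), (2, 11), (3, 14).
a = 14/5, b = 19/5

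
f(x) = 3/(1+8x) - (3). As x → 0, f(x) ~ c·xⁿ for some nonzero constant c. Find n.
1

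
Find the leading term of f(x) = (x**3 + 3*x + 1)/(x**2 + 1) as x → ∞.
x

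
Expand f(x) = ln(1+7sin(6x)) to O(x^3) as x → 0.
42*x - 882*x**2 + O(x**3)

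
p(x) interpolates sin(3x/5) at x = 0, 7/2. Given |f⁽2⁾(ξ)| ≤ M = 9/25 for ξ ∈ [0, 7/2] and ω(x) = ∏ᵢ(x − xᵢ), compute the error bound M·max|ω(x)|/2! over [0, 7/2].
441/800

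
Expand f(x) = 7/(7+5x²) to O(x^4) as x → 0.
1 - 5*x**2/7 + O(x**4)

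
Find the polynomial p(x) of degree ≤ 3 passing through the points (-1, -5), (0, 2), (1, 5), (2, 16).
2*x**3 - 2*x**2 + 3*x + 2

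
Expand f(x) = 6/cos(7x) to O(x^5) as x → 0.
6 + 147*x**2 + 12005*x**4/4 + O(x**5)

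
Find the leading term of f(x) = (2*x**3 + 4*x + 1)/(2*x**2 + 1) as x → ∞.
x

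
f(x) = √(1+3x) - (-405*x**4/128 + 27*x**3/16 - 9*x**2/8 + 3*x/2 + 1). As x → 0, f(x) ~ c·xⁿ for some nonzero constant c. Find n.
5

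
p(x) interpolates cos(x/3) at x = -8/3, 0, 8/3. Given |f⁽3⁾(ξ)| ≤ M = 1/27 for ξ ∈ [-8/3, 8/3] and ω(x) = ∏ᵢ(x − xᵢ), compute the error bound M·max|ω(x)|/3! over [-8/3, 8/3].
512*sqrt(3)/19683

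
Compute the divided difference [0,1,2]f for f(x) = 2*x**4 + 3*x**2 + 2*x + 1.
17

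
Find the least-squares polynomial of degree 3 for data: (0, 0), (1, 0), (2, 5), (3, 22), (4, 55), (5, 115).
-13/126 + (241/756)x + (-281/252)x² + (61/54)x³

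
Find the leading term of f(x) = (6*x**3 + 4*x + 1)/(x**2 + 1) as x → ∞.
6*x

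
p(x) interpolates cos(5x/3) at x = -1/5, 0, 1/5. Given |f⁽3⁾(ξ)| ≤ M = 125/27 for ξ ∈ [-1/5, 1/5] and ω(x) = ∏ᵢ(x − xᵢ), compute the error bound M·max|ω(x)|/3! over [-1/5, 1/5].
sqrt(3)/729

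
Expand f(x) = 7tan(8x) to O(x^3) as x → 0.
56*x + O(x**3)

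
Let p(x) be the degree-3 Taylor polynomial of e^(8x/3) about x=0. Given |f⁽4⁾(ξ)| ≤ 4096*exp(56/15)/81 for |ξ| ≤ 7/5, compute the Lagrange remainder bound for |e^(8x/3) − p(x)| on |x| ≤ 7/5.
1229312*exp(56/15)/151875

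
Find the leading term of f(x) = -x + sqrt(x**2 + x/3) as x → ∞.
1/6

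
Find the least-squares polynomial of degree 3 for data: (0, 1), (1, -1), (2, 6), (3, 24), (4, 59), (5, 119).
7/9 + (-1033/378)x + (46/63)x² + (49/54)x³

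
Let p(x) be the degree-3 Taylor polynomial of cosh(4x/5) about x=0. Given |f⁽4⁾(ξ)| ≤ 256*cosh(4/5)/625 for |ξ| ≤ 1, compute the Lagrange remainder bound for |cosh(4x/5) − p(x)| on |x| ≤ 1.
32*cosh(4/5)/1875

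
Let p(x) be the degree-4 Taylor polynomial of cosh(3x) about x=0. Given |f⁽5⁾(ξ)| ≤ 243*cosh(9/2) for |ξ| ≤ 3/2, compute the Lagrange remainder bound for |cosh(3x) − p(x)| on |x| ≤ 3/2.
19683*cosh(9/2)/1280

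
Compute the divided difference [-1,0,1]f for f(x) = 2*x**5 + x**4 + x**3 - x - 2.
1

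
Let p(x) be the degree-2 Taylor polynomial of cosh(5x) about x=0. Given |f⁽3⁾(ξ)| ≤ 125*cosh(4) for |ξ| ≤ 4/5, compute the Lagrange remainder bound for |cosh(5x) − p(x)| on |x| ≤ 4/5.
32*cosh(4)/3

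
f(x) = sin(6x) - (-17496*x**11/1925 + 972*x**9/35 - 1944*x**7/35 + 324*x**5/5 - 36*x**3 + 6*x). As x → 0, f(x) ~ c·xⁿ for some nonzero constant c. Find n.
13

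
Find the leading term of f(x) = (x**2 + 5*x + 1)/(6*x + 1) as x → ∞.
x/6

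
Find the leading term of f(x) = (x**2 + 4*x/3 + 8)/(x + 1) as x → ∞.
x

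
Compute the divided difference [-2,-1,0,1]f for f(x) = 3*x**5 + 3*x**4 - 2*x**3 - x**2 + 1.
7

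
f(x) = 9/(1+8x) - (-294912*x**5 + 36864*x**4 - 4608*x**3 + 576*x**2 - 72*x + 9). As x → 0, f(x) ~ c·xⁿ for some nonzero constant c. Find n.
6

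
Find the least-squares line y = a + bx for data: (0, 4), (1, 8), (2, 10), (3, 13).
a = 22/5, b = 29/10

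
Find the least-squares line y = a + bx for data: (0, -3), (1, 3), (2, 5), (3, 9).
a = -11/5, b = 19/5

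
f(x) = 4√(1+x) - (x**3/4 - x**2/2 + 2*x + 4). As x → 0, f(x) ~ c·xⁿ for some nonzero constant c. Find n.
4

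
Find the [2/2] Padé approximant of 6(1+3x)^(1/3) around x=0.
(14*x**2 + 21*x + 6)/(5*x**2/6 + 5*x/2 + 1)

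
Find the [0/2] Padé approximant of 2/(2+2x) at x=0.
1/(x + 1)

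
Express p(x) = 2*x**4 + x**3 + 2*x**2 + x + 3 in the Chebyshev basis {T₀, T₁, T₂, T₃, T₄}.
(19/4)T₀ + (7/4)T₁ + (2)T₂ + (1/4)T₃ + (1/4)T₄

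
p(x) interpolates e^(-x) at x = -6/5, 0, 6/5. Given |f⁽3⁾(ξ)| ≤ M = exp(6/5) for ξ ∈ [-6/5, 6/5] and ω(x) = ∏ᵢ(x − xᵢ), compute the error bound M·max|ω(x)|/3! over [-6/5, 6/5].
8*sqrt(3)*exp(6/5)/125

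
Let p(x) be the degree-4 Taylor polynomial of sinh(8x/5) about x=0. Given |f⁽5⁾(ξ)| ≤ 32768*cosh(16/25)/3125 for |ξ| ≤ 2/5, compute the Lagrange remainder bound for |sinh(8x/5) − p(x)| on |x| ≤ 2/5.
131072*cosh(16/25)/146484375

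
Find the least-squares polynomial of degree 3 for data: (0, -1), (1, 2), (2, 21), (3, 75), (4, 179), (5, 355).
-67/63 + (457/378)x + (-265/252)x² + (325/108)x³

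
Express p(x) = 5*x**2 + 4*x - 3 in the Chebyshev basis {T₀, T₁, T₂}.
(-1/2)T₀ + (4)T₁ + (5/2)T₂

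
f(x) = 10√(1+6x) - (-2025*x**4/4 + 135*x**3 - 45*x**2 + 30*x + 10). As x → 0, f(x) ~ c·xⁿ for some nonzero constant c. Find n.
5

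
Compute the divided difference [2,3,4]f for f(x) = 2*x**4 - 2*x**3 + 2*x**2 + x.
94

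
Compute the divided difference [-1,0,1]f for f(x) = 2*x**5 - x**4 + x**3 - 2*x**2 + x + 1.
-3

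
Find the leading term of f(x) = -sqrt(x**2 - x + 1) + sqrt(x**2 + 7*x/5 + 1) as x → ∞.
6/5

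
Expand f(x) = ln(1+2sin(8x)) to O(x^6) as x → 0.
16*x - 128*x**2 + 3584*x**3/3 - 40960*x**4/3 + 499712*x**5/3 + O(x**6)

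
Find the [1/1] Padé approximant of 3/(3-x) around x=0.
1/(1 - x/3)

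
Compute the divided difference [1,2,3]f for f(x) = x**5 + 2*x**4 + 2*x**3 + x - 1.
152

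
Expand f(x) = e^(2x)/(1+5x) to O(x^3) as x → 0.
1 - 3*x + 17*x**2 + O(x**3)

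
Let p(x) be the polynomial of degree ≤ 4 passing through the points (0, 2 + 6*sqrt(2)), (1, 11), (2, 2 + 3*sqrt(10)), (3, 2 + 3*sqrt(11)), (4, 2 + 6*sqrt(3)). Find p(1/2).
-105*sqrt(10)/64 - 15*sqrt(3)/64 + 21*sqrt(11)/32 + 105*sqrt(2)/64 + 379/32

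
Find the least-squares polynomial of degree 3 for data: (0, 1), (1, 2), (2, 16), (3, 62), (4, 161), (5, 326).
74/63 + (-16/27)x + (-130/63)x² + (82/27)x³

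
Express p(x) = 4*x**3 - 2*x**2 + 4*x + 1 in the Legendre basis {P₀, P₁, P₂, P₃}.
(1/3)P₀ + (32/5)P₁ + (-4/3)P₂ + (8/5)P₃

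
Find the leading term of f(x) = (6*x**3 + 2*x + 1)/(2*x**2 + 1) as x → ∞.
3*x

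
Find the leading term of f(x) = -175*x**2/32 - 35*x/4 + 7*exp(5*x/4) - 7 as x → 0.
875*x**3/384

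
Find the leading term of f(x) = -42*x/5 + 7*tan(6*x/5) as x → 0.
504*x**3/125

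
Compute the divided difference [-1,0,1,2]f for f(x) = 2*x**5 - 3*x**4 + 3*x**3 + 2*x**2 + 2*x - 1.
7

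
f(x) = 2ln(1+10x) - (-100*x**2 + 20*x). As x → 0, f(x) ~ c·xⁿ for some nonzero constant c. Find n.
3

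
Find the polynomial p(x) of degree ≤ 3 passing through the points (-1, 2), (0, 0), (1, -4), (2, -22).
-2*x**3 - x**2 - x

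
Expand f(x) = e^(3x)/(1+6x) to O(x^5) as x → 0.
1 - 3*x + 45*x**2/2 - 261*x**3/2 + 6291*x**4/8 + O(x**5)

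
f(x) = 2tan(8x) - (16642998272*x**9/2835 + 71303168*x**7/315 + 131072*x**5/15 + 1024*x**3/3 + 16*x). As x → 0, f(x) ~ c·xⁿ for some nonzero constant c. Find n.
11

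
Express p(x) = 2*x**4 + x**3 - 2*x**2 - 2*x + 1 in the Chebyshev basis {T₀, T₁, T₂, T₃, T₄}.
(3/4)T₀ + (-5/4)T₁ + (1/4)T₃ + (1/4)T₄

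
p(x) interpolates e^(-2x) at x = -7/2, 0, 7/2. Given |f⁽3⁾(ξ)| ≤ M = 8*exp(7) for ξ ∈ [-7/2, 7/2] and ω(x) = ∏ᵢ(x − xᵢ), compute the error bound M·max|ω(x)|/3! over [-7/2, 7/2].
343*sqrt(3)*exp(7)/27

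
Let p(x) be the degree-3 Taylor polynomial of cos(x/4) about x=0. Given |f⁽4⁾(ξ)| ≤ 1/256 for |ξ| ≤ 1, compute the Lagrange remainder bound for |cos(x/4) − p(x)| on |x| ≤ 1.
1/6144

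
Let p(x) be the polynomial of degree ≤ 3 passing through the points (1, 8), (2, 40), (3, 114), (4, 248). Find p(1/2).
17/8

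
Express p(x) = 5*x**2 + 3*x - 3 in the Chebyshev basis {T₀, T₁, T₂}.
(-1/2)T₀ + (3)T₁ + (5/2)T₂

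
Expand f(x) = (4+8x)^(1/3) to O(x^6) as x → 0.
2**(2/3) + 2*2**(2/3)*x/3 - 4*2**(2/3)*x**2/9 + 40*2**(2/3)*x**3/81 - 160*2**(2/3)*x**4/243 + 704*2**(2/3)*x**5/729 + O(x**6)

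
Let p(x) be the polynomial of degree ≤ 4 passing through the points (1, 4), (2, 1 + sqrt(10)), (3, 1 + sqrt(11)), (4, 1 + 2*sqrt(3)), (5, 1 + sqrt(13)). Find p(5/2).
-5*sqrt(3)/16 + 3*sqrt(13)/128 + 113/128 + 15*sqrt(10)/32 + 45*sqrt(11)/64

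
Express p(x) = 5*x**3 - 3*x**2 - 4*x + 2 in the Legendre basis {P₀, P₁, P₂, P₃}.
P₀ - P₁ + (-2)P₂ + (2)P₃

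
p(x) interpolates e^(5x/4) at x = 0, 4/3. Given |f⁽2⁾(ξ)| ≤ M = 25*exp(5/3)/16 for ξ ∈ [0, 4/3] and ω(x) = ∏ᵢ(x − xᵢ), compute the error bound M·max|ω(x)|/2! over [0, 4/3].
25*exp(5/3)/72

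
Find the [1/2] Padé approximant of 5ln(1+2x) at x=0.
10*x/(-x**2/3 + x + 1)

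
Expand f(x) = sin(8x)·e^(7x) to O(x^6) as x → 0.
8*x + 56*x**2 + 332*x**3/3 - 140*x**4 - 15259*x**5/15 + O(x**6)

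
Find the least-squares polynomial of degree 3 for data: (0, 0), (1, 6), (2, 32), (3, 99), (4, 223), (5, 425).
5/126 + (1213/756)x + (37/36)x² + (169/54)x³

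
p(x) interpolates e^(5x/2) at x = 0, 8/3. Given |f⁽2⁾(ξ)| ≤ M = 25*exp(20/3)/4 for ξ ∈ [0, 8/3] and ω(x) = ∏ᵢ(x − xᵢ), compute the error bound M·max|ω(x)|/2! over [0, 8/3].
50*exp(20/3)/9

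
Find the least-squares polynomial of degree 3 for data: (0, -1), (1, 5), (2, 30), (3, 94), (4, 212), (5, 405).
-125/126 + (227/108)x + (97/126)x² + (325/108)x³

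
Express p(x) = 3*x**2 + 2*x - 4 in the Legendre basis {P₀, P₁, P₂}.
(-3)P₀ + (2)P₁ + (2)P₂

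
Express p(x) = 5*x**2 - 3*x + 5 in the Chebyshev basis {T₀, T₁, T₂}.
(15/2)T₀ + (-3)T₁ + (5/2)T₂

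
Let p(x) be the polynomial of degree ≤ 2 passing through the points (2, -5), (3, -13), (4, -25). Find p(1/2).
-1/2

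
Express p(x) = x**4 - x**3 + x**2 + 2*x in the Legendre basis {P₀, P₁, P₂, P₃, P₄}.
(8/15)P₀ + (7/5)P₁ + (26/21)P₂ + (-2/5)P₃ + (8/35)P₄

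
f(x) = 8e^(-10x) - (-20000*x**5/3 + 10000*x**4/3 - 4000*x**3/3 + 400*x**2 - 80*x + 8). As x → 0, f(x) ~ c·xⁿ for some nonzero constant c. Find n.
6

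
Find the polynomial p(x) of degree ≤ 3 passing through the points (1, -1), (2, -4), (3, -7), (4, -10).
2 - 3*x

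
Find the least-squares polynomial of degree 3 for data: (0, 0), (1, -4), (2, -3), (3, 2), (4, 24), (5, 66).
-5/21 + (-101/63)x + (-97/42)x² + (19/18)x³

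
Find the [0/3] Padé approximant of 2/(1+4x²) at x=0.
2/(4*x**2 + 1)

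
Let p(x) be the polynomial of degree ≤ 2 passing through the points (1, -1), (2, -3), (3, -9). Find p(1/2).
-3/2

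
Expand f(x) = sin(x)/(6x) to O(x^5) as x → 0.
1/6 - x**2/36 + x**4/720 + O(x**5)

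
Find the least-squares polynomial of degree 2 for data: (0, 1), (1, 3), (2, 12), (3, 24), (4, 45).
37/35 + (-57/70)x + (41/14)x²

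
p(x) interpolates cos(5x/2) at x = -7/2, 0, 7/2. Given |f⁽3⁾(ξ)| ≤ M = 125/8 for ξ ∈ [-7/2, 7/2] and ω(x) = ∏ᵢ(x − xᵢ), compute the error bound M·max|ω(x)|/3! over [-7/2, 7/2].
42875*sqrt(3)/1728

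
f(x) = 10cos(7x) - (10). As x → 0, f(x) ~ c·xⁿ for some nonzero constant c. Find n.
2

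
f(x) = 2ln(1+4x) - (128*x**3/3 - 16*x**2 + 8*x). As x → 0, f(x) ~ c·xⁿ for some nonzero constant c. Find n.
4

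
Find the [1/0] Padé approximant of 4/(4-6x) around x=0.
3*x/2 + 1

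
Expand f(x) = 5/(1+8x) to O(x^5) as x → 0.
5 - 40*x + 320*x**2 - 2560*x**3 + 20480*x**4 + O(x**5)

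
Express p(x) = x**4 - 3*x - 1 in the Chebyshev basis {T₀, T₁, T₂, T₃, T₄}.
(-5/8)T₀ + (-3)T₁ + (1/2)T₂ + (1/8)T₄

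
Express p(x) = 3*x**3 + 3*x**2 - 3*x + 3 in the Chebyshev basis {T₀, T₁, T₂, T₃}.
(9/2)T₀ + (-3/4)T₁ + (3/2)T₂ + (3/4)T₃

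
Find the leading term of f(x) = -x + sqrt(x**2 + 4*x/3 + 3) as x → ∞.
2/3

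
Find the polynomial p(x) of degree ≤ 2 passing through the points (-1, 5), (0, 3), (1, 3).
x**2 - x + 3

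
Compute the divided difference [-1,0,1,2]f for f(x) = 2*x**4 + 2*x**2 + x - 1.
4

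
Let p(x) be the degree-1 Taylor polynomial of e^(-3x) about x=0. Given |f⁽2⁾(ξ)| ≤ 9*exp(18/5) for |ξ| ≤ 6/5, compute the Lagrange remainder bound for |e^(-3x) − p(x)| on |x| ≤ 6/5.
162*exp(18/5)/25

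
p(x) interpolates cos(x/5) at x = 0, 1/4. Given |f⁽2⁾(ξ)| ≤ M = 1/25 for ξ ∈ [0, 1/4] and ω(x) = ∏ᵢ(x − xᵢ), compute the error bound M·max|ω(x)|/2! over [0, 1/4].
1/3200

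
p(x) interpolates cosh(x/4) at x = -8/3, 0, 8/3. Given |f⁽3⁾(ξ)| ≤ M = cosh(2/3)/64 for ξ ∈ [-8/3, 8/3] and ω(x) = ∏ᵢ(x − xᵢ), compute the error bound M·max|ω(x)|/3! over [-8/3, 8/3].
8*sqrt(3)*cosh(2/3)/729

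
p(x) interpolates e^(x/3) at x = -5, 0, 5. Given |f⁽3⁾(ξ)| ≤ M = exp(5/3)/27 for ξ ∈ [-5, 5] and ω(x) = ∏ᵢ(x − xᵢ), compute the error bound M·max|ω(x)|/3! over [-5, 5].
125*sqrt(3)*exp(5/3)/729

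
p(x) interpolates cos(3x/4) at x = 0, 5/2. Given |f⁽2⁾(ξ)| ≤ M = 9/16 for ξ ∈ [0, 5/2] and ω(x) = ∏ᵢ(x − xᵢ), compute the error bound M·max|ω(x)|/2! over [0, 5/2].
225/512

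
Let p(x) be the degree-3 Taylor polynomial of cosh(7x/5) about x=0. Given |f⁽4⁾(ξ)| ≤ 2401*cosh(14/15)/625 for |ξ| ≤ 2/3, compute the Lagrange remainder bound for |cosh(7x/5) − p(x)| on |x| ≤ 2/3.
4802*cosh(14/15)/151875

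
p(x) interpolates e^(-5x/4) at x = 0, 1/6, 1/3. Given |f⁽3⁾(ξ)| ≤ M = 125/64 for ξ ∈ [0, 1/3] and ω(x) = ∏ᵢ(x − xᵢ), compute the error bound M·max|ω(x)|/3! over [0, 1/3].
125*sqrt(3)/373248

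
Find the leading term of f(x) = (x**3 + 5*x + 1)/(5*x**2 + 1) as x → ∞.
x/5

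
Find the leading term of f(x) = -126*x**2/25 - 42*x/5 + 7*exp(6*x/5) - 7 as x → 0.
252*x**3/125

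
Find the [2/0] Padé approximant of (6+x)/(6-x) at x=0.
x**2/18 + x/3 + 1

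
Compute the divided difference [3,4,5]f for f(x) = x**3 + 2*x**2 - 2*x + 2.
14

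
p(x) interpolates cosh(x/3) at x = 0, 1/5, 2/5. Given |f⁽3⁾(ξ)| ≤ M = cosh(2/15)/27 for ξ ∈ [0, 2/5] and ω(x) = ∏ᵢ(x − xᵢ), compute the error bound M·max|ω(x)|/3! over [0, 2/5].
sqrt(3)*cosh(2/15)/91125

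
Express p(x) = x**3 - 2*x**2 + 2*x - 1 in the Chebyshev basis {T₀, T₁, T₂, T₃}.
(-2)T₀ + (11/4)T₁ - T₂ + (1/4)T₃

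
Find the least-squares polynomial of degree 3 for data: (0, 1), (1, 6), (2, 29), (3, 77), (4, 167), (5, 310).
50/63 + (925/378)x + (89/63)x² + (113/54)x³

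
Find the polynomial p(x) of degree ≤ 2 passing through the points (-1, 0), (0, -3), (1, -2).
2*x**2 - x - 3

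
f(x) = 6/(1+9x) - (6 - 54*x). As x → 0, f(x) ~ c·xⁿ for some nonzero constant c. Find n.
2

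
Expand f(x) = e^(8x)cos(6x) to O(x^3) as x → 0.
1 + 8*x + 14*x**2 + O(x**3)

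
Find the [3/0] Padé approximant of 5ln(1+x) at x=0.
5*x*(2*x**2 - 3*x + 6)/6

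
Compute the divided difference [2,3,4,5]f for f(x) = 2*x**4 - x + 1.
28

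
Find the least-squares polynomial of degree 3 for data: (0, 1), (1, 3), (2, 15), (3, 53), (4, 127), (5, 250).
8/7 + (-1/3)x + (-11/28)x² + (25/12)x³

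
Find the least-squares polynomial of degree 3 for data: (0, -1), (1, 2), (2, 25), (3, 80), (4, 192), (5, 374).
-143/126 + (725/756)x + (-29/126)x² + (325/108)x³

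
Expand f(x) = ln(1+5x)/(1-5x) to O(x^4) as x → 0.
5*x + 25*x**2/2 + 625*x**3/6 + O(x**4)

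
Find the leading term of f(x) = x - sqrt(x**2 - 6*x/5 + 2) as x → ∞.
3/5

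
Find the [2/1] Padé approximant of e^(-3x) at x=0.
(3*x**2/2 - 2*x + 1)/(x + 1)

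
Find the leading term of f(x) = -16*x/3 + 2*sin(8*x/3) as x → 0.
-512*x**3/81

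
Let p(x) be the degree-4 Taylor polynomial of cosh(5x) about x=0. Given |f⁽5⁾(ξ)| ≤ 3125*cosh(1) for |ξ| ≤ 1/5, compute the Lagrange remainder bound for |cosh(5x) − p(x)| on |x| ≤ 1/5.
cosh(1)/120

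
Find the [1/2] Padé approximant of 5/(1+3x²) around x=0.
5/(3*x**2 + 1)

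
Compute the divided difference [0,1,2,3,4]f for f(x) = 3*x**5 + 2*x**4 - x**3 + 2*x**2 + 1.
32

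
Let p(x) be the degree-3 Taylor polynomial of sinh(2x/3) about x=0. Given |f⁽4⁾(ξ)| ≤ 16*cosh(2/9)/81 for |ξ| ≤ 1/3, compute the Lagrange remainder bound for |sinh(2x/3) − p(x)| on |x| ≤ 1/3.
2*cosh(2/9)/19683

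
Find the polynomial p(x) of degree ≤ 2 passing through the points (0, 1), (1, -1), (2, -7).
1 - 2*x**2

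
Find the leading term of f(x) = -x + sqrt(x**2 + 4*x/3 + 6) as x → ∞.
2/3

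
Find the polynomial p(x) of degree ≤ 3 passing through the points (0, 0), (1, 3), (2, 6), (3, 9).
3*x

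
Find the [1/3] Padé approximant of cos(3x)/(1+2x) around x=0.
(1 - 15*x/8)/(9*x**3/16 + 3*x**2/4 + x/8 + 1)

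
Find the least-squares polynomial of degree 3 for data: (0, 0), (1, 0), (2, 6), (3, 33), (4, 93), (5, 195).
3/14 + (-23/28)x + (-57/28)x² + (2)x³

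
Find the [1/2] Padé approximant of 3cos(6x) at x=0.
3/(18*x**2 + 1)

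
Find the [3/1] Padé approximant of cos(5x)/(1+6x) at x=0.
(625*x**3/144 - 7675*x**2/564 + 625*x/3384 + 1)/(20929*x/3384 + 1)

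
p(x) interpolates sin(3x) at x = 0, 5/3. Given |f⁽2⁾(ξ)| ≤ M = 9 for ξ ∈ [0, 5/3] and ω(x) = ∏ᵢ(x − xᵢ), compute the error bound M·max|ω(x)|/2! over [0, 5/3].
25/8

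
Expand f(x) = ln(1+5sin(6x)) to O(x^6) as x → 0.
30*x - 450*x**2 + 8820*x**3 - 197100*x**4 + 4698324*x**5 + O(x**6)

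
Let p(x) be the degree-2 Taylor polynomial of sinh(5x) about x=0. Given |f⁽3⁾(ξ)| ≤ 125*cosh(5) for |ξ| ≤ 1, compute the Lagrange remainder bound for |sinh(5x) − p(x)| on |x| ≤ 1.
125*cosh(5)/6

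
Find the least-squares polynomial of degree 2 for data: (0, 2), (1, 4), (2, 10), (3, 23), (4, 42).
79/35 + (-127/70)x + (41/14)x²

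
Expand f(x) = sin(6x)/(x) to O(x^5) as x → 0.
6 - 36*x**2 + 324*x**4/5 + O(x**5)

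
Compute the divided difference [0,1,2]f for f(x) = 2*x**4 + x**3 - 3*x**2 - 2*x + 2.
14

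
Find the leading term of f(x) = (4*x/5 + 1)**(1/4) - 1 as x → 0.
x/5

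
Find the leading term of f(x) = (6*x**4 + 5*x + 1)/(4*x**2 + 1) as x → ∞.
3*x**2/2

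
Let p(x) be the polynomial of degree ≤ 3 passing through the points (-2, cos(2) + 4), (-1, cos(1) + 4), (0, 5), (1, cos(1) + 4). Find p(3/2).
-5*cos(2)/16 + 29/16 + 7*cos(1)/2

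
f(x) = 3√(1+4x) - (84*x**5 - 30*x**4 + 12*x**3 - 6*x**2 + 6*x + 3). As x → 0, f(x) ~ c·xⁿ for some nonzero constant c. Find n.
6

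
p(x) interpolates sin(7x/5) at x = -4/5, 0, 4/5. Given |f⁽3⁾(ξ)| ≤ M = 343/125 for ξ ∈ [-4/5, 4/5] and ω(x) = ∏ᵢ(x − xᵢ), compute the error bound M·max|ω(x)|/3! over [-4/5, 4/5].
21952*sqrt(3)/421875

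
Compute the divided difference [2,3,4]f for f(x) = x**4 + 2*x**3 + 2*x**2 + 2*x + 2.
75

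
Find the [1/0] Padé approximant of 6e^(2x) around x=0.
12*x + 6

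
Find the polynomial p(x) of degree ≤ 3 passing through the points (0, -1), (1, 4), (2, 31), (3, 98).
3*x**3 + 2*x**2 - 1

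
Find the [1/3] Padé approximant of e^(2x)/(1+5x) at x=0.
(9*x/13 + 1)/(122*x**3/39 - 77*x**2/13 + 48*x/13 + 1)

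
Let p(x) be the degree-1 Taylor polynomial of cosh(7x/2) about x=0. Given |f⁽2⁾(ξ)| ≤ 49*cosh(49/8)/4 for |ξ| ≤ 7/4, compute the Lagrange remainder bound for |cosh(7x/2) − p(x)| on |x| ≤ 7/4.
2401*cosh(49/8)/128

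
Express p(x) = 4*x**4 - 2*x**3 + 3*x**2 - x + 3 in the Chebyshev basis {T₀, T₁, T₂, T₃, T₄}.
(6)T₀ + (-5/2)T₁ + (7/2)T₂ + (-1/2)T₃ + (1/2)T₄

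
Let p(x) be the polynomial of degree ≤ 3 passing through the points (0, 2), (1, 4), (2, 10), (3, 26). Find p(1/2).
23/8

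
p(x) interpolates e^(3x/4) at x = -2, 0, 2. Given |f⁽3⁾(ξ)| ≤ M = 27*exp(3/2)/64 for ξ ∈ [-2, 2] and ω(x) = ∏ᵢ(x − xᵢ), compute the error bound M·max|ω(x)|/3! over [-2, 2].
sqrt(3)*exp(3/2)/8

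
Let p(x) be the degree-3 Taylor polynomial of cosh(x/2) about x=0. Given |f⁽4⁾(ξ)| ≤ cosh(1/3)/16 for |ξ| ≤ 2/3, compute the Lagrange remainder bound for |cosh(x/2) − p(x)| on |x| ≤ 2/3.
cosh(1/3)/1944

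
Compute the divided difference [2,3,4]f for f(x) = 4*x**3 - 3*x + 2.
36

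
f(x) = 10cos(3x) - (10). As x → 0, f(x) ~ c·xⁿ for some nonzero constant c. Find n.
2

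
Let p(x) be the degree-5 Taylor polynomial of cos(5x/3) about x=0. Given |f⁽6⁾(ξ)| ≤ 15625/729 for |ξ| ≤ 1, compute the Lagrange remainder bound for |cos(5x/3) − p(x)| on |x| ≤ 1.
3125/104976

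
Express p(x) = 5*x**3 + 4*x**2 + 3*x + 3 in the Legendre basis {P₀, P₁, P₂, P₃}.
(13/3)P₀ + (6)P₁ + (8/3)P₂ + (2)P₃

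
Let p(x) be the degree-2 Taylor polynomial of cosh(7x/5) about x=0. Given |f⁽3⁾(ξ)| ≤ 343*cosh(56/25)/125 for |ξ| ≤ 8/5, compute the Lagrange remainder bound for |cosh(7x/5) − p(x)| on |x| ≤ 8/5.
87808*cosh(56/25)/46875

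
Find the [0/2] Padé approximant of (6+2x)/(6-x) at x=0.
1/(x**2/6 - x/2 + 1)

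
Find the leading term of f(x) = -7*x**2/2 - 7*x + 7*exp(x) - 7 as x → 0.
7*x**3/6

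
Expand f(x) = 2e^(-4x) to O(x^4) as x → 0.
2 - 8*x + 16*x**2 - 64*x**3/3 + O(x**4)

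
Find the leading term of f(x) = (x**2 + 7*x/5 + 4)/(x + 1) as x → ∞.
x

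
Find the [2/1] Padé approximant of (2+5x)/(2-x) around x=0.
(5*x/2 + 1)/(1 - x/2)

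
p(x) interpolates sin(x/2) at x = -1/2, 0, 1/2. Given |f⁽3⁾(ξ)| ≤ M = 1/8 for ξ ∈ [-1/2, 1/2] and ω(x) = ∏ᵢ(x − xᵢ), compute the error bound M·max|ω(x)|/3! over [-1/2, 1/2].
sqrt(3)/1728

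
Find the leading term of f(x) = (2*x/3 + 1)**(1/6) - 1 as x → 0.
x/9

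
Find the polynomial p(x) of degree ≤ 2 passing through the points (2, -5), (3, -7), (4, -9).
-2*x - 1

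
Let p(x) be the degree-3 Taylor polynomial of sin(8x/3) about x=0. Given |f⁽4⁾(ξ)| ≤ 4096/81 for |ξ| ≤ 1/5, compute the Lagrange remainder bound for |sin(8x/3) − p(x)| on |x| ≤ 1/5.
512/151875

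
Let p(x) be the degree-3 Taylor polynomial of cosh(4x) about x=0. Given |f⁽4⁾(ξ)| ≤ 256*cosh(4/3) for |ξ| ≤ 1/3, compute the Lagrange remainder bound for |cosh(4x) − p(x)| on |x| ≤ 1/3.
32*cosh(4/3)/243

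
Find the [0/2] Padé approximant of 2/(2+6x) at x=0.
1/(3*x + 1)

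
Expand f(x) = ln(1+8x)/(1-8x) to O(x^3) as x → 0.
8*x + 32*x**2 + O(x**3)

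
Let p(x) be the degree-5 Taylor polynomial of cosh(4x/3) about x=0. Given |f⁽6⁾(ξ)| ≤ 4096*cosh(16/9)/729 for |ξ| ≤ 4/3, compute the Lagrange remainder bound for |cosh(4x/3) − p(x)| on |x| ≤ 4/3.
1048576*cosh(16/9)/23914845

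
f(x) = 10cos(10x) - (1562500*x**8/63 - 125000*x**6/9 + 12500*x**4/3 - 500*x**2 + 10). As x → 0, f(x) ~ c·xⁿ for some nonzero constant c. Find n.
10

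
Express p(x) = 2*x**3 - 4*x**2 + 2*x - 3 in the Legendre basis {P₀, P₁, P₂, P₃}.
(-13/3)P₀ + (16/5)P₁ + (-8/3)P₂ + (4/5)P₃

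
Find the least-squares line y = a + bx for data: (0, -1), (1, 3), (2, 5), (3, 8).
a = -3/5, b = 29/10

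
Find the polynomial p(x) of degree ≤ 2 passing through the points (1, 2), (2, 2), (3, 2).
2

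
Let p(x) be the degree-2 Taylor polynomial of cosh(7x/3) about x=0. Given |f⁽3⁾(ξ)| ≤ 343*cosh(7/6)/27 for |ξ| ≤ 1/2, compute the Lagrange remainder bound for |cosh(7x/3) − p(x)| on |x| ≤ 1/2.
343*cosh(7/6)/1296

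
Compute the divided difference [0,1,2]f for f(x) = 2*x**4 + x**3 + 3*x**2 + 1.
20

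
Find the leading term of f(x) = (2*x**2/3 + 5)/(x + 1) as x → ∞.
2*x/3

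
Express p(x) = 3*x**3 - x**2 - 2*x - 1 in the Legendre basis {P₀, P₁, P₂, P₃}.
(-4/3)P₀ + (-1/5)P₁ + (-2/3)P₂ + (6/5)P₃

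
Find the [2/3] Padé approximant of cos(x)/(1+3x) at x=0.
(1 - 5*x**2/12)/(x**3/4 + x**2/12 + 3*x + 1)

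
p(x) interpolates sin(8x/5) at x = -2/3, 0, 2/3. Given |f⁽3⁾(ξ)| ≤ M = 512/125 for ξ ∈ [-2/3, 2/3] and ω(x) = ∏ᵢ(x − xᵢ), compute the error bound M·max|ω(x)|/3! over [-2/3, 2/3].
4096*sqrt(3)/91125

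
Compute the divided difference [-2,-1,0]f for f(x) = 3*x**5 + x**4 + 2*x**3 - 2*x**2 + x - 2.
-46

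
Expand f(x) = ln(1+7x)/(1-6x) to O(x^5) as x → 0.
7*x + 35*x**2/2 + 658*x**3/3 + 2863*x**4/4 + O(x**5)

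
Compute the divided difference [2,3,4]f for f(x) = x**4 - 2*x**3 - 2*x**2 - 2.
35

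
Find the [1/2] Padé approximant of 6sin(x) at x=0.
6*x/(x**2/6 + 1)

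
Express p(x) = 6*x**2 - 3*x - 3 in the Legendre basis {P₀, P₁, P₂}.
-P₀ + (-3)P₁ + (4)P₂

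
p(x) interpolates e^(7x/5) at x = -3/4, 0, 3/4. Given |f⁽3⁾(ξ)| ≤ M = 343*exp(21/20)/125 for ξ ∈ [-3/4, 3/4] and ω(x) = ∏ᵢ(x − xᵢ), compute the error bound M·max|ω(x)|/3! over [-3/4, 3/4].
343*sqrt(3)*exp(21/20)/8000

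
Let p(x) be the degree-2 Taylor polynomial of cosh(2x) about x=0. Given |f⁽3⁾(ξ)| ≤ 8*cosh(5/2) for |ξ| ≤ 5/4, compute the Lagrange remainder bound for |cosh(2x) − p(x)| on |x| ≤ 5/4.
125*cosh(5/2)/48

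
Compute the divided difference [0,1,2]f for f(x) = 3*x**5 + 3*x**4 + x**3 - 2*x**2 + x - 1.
67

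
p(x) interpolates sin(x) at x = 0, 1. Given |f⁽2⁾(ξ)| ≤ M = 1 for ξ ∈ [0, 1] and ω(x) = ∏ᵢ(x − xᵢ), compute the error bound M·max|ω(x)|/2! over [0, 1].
1/8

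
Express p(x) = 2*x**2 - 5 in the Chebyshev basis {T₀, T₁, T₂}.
(-4)T₀ + T₂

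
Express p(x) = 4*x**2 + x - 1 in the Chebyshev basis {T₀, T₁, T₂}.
T₀ + T₁ + (2)T₂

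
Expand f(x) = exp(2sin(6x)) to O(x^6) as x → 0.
1 + 12*x + 72*x**2 + 216*x**3 - 14904*x**5/5 + O(x**6)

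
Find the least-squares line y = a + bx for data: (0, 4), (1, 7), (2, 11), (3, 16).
a = 7/2, b = 4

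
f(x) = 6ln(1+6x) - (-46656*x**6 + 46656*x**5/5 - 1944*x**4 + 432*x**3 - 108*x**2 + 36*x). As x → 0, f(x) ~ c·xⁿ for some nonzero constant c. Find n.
7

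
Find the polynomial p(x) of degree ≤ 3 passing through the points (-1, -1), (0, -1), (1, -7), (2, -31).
-2*x**3 - 3*x**2 - x - 1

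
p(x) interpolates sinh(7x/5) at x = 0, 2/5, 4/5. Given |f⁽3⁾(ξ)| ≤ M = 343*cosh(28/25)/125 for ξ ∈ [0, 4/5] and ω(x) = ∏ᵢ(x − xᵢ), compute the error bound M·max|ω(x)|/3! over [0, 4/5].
2744*sqrt(3)*cosh(28/25)/421875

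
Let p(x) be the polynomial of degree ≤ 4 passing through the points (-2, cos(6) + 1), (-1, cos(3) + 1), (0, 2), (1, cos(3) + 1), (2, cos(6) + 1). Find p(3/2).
21*cos(3)/16 + 15*cos(6)/64 + 29/64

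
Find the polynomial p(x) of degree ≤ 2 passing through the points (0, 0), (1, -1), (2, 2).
2*x**2 - 3*x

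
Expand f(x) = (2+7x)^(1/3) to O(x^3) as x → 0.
2**(1/3) + 7*2**(1/3)*x/6 - 49*2**(1/3)*x**2/36 + O(x**3)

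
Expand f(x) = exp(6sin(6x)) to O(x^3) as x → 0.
1 + 36*x + 648*x**2 + O(x**3)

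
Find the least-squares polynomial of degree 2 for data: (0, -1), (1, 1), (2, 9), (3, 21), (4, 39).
-37/35 + (-2/7)x + (18/7)x²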